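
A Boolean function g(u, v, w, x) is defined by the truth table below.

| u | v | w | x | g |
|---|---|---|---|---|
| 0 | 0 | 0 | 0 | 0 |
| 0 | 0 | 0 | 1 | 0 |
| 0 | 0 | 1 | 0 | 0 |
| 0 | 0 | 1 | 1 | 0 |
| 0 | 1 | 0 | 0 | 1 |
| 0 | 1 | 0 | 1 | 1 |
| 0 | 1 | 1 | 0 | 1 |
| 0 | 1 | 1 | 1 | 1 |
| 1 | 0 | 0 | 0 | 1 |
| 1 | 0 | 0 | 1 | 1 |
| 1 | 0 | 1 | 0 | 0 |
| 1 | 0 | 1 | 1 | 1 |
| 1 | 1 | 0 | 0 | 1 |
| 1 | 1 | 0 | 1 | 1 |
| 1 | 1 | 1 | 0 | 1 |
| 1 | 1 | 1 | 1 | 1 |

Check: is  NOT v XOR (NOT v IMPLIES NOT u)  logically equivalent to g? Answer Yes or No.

Evaluate NOT v XOR (NOT v IMPLIES NOT u) on each row and compare to g:
  u=0, v=0, w=0, x=0: formula gives 0, g = 0 ✓
  u=0, v=0, w=0, x=1: formula gives 0, g = 0 ✓
  u=0, v=0, w=1, x=0: formula gives 0, g = 0 ✓
  u=0, v=0, w=1, x=1: formula gives 0, g = 0 ✓
  …
  u=1, v=0, w=1, x=0: formula gives 1, but g = 0 ✗
Row (1,0,1,0) is a counterexample, so the formula is not equivalent to g.

No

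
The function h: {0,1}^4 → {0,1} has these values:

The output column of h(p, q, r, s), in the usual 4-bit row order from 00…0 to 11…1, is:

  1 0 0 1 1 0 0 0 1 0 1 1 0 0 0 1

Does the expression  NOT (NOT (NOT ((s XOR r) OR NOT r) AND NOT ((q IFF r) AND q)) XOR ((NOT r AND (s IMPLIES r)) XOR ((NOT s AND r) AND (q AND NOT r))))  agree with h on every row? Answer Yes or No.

Evaluate NOT (NOT (NOT ((s XOR r) OR NOT r) AND NOT ((q IFF r) AND q)) XOR ((NOT r AND (s IMPLIES r)) XOR ((NOT s AND r) AND (q AND NOT r)))) on each row and compare to h:
  p=0, q=0, r=0, s=0: formula gives 1, h = 1 ✓
  p=0, q=0, r=0, s=1: formula gives 0, h = 0 ✓
  p=0, q=0, r=1, s=0: formula gives 0, h = 0 ✓
  p=0, q=0, r=1, s=1: formula gives 1, h = 1 ✓
  …
  p=1, q=0, r=1, s=0: formula gives 0, but h = 1 ✗
A single disagreement suffices: at (1,0,1,0) they differ, so the formula does not compute h.

No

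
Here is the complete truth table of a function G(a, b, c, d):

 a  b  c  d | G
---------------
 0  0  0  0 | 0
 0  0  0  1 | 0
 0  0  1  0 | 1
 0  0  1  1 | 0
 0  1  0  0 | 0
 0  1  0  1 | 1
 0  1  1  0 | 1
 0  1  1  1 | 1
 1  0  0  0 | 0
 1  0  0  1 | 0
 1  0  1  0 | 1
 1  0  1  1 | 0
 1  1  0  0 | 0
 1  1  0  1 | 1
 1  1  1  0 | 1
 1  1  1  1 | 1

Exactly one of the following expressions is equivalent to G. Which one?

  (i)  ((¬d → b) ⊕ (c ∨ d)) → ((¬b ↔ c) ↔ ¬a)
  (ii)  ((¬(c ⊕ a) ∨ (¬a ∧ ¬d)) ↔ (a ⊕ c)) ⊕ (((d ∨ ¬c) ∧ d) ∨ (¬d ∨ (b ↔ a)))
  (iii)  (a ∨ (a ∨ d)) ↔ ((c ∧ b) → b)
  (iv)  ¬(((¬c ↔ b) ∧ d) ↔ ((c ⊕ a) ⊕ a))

iv

(i) disagrees with G on (0,0,0,0) (formula → 1, table → 0); rule it out.
(ii) disagrees with G on (0,0,0,0) (formula → 1, table → 0); rule it out.
(iii) disagrees with G on (0,0,0,1) (formula → 1, table → 0); rule it out.
(iv) is the remaining candidate, and it agrees with G on all 16 inputs.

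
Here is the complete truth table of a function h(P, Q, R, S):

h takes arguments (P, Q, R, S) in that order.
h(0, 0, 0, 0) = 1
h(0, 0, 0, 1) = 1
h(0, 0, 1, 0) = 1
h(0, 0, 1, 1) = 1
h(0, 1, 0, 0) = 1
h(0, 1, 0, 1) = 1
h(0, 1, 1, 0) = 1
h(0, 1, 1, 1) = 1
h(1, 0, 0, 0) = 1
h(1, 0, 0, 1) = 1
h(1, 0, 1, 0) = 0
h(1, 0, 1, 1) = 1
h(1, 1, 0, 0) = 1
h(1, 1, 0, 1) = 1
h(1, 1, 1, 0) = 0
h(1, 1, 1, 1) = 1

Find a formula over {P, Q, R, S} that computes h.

The 0-rows are (1,0,1,0), (1,1,1,0). Take each as a conjunction (P·¬Q·R·¬S, P·Q·R·¬S), form their disjunction, and complement — that gives a formula that is 1 everywhere h is.

h(P, Q, R, S) = ~((((P & ~Q) & R) & ~S) | (((P & Q) & R) & ~S))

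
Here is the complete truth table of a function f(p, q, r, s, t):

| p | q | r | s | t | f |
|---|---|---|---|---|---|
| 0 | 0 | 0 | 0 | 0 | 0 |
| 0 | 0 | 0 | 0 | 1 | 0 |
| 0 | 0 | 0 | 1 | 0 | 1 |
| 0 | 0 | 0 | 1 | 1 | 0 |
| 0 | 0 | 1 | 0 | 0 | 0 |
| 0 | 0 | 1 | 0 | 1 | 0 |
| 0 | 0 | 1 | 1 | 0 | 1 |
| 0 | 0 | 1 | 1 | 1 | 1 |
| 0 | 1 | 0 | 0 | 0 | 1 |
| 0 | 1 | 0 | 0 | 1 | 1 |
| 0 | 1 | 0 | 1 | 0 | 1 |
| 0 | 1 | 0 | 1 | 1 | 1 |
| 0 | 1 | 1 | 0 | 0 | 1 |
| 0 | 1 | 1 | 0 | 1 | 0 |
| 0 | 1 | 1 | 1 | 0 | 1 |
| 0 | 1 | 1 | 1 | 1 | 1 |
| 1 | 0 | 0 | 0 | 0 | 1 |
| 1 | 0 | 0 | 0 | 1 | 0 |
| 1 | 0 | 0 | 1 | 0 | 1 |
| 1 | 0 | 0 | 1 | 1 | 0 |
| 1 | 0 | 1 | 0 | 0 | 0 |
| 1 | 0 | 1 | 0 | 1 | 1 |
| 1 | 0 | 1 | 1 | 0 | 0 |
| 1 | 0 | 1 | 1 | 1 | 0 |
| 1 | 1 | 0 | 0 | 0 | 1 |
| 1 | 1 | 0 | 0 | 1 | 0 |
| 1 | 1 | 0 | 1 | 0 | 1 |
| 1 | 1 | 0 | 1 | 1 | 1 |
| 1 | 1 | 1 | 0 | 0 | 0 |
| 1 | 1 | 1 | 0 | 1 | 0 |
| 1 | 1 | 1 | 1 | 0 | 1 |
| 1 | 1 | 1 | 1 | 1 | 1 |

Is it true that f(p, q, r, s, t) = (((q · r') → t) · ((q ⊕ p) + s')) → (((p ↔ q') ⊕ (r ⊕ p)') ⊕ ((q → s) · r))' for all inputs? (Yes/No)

No

Test each input against both f and the formula:
  p=0, q=0, r=0, s=0, t=0: formula gives 0, f = 0 ✓
  p=0, q=0, r=0, s=0, t=1: formula gives 0, f = 0 ✓
  p=0, q=0, r=0, s=1, t=0: formula gives 1, f = 1 ✓
  p=0, q=0, r=0, s=1, t=1: formula gives 1, but f = 0 ✗
Row (0,0,0,1,1) is a counterexample, so the formula is not equivalent to f.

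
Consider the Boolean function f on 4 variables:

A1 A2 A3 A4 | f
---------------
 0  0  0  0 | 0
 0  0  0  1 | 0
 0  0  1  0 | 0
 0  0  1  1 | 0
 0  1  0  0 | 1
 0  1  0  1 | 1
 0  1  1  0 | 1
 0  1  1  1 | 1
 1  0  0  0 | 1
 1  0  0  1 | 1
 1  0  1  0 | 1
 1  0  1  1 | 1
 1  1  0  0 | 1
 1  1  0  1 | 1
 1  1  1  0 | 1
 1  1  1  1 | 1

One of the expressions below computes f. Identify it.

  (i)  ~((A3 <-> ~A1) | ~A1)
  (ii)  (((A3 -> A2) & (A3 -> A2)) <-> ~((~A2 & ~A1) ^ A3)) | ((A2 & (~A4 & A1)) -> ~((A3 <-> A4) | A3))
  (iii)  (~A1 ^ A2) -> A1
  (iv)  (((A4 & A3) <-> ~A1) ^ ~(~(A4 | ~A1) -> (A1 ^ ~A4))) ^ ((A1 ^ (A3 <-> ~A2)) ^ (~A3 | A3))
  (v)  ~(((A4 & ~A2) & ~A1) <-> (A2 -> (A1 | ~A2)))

(i): at (0,1,0,0) it gives 0, but f = 1 — eliminated.
(ii): at (0,0,0,0) it gives 1, but f = 0 — eliminated.
(iv): at (0,0,0,0) it gives 1, but f = 0 — eliminated.
(v): at (0,0,0,0) it gives 1, but f = 0 — eliminated.
That leaves (iii). Evaluating it on every row reproduces the table of f exactly.

iii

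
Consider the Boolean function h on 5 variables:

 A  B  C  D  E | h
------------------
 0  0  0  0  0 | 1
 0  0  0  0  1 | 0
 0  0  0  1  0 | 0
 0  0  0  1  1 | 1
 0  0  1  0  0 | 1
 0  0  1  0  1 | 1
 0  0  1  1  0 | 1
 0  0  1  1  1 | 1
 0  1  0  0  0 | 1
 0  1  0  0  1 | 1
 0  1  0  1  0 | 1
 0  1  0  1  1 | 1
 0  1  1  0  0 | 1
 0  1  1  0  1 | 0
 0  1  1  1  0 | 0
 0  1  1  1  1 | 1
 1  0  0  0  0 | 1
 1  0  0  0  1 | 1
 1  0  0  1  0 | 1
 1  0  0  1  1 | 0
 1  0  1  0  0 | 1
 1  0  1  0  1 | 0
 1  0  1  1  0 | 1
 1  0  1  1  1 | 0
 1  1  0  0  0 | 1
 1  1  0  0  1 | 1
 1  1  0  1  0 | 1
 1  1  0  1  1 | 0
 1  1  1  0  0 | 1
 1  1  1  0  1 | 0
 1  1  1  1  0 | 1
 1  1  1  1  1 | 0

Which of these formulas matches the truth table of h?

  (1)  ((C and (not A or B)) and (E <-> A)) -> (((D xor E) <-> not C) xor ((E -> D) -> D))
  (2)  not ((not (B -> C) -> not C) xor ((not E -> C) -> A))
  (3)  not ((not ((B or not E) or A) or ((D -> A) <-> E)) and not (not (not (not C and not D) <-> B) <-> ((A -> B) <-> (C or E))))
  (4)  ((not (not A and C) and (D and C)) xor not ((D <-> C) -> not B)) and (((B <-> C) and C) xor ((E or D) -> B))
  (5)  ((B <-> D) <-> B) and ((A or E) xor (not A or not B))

3

(1) fails at (0,0,0,0,1): the formula yields 1, h is 0.
(2) fails at (0,0,0,1,0): the formula yields 1, h is 0.
(4) fails at (0,0,0,0,0): the formula yields 0, h is 1.
(5) fails at (0,0,0,0,0): the formula yields 0, h is 1.
(3) is the remaining candidate, and it agrees with h on all 32 inputs.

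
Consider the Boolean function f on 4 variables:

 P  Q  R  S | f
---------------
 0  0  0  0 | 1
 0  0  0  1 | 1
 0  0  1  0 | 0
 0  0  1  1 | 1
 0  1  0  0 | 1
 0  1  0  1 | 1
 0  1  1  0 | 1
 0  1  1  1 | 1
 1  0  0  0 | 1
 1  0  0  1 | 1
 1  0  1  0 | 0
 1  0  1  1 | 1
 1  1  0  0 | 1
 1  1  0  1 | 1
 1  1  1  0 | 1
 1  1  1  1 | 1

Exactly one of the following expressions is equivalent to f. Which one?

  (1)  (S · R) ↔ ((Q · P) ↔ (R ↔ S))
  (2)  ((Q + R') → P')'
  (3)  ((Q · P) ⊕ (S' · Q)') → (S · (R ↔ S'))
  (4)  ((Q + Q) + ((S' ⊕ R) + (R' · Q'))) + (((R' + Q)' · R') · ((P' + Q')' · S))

(1) disagrees with f on (0,0,0,1) (formula → 0, table → 1); rule it out.
(2) disagrees with f on (0,0,0,0) (formula → 0, table → 1); rule it out.
(3) disagrees with f on (0,0,0,0) (formula → 0, table → 1); rule it out.
That leaves (4). Evaluating it on every row reproduces the table of f exactly.

4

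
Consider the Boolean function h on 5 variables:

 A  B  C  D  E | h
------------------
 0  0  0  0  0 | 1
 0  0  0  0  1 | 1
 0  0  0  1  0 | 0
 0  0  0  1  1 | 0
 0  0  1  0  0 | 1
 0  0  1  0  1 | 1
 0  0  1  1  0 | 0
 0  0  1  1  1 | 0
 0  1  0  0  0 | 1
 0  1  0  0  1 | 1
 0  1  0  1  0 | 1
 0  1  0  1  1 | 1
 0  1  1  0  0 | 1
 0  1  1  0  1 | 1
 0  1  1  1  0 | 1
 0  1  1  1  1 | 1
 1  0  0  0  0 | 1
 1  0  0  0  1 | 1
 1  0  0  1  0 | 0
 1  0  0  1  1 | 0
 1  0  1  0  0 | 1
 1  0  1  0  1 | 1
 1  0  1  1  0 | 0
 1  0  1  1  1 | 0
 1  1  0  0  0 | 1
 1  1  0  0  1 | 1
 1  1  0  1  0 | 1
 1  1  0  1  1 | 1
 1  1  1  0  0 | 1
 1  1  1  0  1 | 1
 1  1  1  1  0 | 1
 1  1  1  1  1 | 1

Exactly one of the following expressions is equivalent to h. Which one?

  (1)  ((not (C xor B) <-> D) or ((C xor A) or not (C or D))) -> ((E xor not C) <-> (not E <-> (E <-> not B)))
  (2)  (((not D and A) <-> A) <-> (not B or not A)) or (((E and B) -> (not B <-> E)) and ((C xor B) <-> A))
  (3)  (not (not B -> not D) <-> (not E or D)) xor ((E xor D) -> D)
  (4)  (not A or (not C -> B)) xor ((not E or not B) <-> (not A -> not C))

(1) disagrees with h on (0,0,0,0,0) (formula → 0, table → 1); rule it out.
(2) disagrees with h on (0,0,0,1,0) (formula → 1, table → 0); rule it out.
(4) disagrees with h on (0,0,0,0,0) (formula → 0, table → 1); rule it out.
That leaves (3). Evaluating it on every row reproduces the table of h exactly.

3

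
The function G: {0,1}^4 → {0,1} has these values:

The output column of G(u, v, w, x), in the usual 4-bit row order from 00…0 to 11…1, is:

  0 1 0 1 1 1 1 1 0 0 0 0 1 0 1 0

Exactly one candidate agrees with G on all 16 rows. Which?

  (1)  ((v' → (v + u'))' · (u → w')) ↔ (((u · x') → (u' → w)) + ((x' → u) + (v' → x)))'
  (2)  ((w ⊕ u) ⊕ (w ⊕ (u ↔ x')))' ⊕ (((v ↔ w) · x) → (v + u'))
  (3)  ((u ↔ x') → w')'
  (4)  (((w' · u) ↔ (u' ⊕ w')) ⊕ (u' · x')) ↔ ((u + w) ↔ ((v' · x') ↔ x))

4

(1): at (0,0,0,0) it gives 1, but G = 0 — eliminated.
(2): at (0,1,0,0) it gives 0, but G = 1 — eliminated.
(3): at (0,0,0,1) it gives 0, but G = 1 — eliminated.
Only (4) survives; checking it on all 16 rows confirms it matches G.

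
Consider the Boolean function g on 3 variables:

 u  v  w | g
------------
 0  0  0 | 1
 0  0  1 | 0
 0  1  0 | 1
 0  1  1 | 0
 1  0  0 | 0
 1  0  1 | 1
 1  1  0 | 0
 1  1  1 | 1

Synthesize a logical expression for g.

g(u, v, w) = ((((not u and not v) and not w) or ((not u and v) and not w)) or ((u and not v) and w)) or ((u and v) and w)

The 1-rows are (0,0,0), (0,1,0), (1,0,1), (1,1,1). Each contributes one minterm — ¬u·¬v·¬w; ¬u·v·¬w; u·¬v·w; u·v·w — and their disjunction is a sum-of-products form of g.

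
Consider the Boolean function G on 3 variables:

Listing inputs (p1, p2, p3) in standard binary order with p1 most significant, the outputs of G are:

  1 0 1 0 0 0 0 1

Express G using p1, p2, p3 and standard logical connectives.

G(p1, p2, p3) = (((p1' · p2') · p3') + ((p1' · p2) · p3')) + ((p1 · p2) · p3)

Collect the rows where G=1 — (0,0,0), (0,1,0), (1,1,1) — and write one minterm per row: ¬p1·¬p2·¬p3, ¬p1·p2·¬p3, p1·p2·p3. Their union (logical OR) reproduces the table exactly.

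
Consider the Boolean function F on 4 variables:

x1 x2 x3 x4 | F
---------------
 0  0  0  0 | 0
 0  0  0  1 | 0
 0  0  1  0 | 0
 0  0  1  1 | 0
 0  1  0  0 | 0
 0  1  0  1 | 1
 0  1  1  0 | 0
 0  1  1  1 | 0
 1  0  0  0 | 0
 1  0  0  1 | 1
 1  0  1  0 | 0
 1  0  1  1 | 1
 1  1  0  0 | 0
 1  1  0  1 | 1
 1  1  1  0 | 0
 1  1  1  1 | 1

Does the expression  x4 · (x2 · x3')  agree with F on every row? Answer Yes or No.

No

Check the formula against F row by row:
  x1=0, x2=0, x3=0, x4=0: formula gives 0, F = 0 ✓
  x1=0, x2=0, x3=0, x4=1: formula gives 0, F = 0 ✓
  x1=0, x2=0, x3=1, x4=0: formula gives 0, F = 0 ✓
  x1=0, x2=0, x3=1, x4=1: formula gives 0, F = 0 ✓
  …
  x1=1, x2=0, x3=0, x4=1: formula gives 0, but F = 1 ✗
A single disagreement suffices: at (1,0,0,1) they differ, so the formula does not compute F.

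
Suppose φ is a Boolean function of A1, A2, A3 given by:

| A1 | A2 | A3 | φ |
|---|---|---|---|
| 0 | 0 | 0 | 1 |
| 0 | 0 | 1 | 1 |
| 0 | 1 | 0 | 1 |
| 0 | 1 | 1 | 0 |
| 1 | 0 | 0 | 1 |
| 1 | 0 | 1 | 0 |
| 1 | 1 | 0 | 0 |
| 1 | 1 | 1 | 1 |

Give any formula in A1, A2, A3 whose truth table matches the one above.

φ(A1, A2, A3) = ¬((((¬A1 ∧ A2) ∧ A3) ∨ ((A1 ∧ ¬A2) ∧ A3)) ∨ ((A1 ∧ A2) ∧ ¬A3))

The 0-rows are (0,1,1), (1,0,1), (1,1,0). Take each as a conjunction (¬A1·A2·A3, A1·¬A2·A3, A1·A2·¬A3), form their disjunction, and complement — that gives a formula that is 1 everywhere φ is.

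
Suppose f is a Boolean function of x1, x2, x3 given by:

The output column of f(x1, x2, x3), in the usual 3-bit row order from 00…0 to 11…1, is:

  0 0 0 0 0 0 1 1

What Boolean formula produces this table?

f(x1, x2, x3) = ((x1 & x2) & ~x3) | ((x1 & x2) & x3)

f=1 on 2 inputs: (1,1,0), (1,1,1). Reading each as a conjunction of literals (x1·x2·¬x3, x1·x2·x3) and taking the OR gives the canonical DNF.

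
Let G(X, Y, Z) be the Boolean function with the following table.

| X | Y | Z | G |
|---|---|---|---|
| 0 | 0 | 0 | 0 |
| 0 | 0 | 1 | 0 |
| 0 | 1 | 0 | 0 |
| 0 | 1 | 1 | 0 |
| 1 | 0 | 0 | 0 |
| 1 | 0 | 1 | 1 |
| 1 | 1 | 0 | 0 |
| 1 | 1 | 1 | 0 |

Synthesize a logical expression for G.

G(X, Y, Z) = (X AND NOT Y) AND Z

Only row (1,0,1) gives 1. That row's minterm X·¬Y·Z is G directly.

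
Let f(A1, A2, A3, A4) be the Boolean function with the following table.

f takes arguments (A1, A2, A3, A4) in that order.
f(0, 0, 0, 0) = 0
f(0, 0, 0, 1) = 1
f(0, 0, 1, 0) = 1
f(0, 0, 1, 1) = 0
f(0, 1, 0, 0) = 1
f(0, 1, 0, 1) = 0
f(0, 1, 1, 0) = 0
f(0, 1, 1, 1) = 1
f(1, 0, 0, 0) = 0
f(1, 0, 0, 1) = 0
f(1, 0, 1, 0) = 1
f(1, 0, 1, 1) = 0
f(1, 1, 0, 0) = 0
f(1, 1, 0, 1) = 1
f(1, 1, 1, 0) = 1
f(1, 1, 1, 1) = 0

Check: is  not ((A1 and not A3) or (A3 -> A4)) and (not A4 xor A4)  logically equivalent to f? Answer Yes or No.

No

Check the formula against f row by row:
  A1=0, A2=0, A3=0, A4=0: formula gives 0, f = 0 ✓
  A1=0, A2=0, A3=0, A4=1: formula gives 0, but f = 1 ✗
Row (0,0,0,1) is a counterexample, so the formula is not equivalent to f.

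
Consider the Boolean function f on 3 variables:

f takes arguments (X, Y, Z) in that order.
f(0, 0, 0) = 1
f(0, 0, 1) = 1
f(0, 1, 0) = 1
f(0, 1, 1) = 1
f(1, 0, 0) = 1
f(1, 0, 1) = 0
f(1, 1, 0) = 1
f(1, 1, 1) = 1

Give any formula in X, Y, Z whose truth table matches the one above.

Only row (1,0,1) gives 0. So f is 1 everywhere except there — the complement of the minterm X·¬Y·Z.

f(X, Y, Z) = ¬((X ∧ ¬Y) ∧ Z)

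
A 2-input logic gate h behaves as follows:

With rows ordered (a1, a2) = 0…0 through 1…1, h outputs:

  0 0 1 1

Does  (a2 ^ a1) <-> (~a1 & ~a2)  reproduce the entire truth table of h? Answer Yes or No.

No

Test each input against both h and the formula:
  a1=0, a2=0: formula gives 0, h = 0 ✓
  a1=0, a2=1: formula gives 0, h = 0 ✓
  a1=1, a2=0: formula gives 0, but h = 1 ✗
Since they disagree at (1,0), the expression is not a correct formula for h.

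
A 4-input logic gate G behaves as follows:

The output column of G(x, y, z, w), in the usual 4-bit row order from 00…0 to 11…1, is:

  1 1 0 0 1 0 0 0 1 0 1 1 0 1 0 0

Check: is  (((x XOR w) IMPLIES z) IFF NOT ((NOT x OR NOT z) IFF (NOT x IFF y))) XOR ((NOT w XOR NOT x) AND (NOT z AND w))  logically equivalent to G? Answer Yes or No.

Check the formula against G row by row:
  x=0, y=0, z=0, w=0: formula gives 1, G = 1 ✓
  x=0, y=0, z=0, w=1: formula gives 1, G = 1 ✓
  x=0, y=0, z=1, w=0: formula gives 1, but G = 0 ✗
Row (0,0,1,0) is a counterexample, so the formula is not equivalent to G.

No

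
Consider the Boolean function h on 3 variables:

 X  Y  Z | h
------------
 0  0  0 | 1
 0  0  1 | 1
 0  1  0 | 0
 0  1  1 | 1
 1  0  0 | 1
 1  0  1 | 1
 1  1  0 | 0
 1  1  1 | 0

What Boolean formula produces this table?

h is 0 on only 3 rows — (0,1,0), (1,1,0), (1,1,1). Writing each as a minterm (¬X·Y·¬Z, X·Y·¬Z, X·Y·Z) and OR-ing them characterizes exactly where h=0, so h is the negation of that disjunction.

h(X, Y, Z) = ¬((((¬X ∧ Y) ∧ ¬Z) ∨ ((X ∧ Y) ∧ ¬Z)) ∨ ((X ∧ Y) ∧ Z))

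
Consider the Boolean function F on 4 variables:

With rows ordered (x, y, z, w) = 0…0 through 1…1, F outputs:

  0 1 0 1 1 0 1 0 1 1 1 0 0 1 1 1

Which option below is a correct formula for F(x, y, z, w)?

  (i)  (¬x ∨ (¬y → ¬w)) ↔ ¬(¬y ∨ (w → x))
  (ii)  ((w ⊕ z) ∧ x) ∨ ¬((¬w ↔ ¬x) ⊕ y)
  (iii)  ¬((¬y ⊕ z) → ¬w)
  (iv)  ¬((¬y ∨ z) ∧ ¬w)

(i) fails at (0,0,0,1): the formula yields 0, F is 1.
(iii) fails at (0,0,1,1): the formula yields 0, F is 1.
(iv) fails at (0,1,0,1): the formula yields 1, F is 0.
That leaves (ii). Evaluating it on every row reproduces the table of F exactly.

ii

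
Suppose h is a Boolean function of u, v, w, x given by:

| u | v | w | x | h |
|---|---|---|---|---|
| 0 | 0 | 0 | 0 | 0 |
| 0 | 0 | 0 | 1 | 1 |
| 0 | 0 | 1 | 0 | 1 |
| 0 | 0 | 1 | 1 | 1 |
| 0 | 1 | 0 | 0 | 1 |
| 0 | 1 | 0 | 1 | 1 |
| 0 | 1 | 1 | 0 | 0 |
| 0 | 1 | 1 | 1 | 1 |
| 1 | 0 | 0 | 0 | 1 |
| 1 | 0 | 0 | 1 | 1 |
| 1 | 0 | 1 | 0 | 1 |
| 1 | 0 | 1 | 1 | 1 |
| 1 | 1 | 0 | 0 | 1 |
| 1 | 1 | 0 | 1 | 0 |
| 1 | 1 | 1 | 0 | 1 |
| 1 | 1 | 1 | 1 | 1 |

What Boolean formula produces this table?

The 0-rows are (0,0,0,0), (0,1,1,0), (1,1,0,1). Take each as a conjunction (¬u·¬v·¬w·¬x, ¬u·v·w·¬x, u·v·¬w·x), form their disjunction, and complement — that gives a formula that is 1 everywhere h is.

h(u, v, w, x) = NOT (((((NOT u AND NOT v) AND NOT w) AND NOT x) OR (((NOT u AND v) AND w) AND NOT x)) OR (((u AND v) AND NOT w) AND x))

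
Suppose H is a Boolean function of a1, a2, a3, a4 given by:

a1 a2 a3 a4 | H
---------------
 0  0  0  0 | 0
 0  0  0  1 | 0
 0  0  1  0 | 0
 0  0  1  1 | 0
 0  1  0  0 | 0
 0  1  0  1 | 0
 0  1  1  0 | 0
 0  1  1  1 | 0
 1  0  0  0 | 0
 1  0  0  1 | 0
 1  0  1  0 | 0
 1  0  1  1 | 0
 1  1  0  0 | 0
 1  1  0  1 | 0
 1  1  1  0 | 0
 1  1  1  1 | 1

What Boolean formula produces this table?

H(a1, a2, a3, a4) = ((a1 ∧ a2) ∧ a3) ∧ a4

The output is 1 only when every input is 1 — the AND of all inputs.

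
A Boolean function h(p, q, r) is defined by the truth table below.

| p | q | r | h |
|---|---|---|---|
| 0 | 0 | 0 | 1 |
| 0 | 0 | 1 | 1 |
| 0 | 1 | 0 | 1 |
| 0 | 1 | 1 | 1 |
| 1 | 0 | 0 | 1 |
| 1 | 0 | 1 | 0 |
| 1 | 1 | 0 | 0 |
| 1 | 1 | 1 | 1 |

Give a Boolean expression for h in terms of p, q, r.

h(p, q, r) = ¬(((p ∧ ¬q) ∧ r) ∨ ((p ∧ q) ∧ ¬r))

There are just 2 zero rows: (1,0,1), (1,1,0). Their minterms are p·¬q·r, p·q·¬r; the OR of those covers precisely the 0-outputs, and negating it yields h.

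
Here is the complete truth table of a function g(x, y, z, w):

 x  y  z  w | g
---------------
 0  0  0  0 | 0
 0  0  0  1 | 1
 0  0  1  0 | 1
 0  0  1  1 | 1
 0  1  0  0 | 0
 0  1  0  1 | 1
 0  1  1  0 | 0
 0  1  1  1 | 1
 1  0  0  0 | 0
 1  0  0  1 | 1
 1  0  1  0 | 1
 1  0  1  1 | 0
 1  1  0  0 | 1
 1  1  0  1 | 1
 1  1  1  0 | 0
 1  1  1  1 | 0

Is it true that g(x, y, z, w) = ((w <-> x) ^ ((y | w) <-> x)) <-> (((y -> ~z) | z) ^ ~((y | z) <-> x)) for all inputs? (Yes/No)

Evaluate ((w <-> x) ^ ((y | w) <-> x)) <-> (((y -> ~z) | z) ^ ~((y | z) <-> x)) on each row and compare to g:
  x=0, y=0, z=0, w=0: formula gives 0, g = 0 ✓
  x=0, y=0, z=0, w=1: formula gives 0, but g = 1 ✗
Since they disagree at (0,0,0,1), the expression is not a correct formula for g.

No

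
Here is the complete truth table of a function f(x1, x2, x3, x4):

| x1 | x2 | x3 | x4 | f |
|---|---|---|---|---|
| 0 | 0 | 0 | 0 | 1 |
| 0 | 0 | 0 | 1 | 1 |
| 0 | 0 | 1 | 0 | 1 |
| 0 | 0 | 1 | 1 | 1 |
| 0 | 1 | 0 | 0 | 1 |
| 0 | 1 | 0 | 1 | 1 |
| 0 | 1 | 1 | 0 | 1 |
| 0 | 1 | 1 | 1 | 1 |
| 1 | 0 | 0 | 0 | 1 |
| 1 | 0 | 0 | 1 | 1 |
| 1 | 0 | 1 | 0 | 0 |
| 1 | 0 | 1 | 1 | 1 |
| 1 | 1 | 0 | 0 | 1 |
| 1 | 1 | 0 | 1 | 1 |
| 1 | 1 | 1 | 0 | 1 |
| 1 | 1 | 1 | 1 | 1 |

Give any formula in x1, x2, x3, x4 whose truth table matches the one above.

f(x1, x2, x3, x4) = ~(((x1 & ~x2) & x3) & ~x4)

f is 0 on exactly one input, (1,0,1,0), whose minterm is x1·¬x2·x3·¬x4. So f is the negation of that single conjunction.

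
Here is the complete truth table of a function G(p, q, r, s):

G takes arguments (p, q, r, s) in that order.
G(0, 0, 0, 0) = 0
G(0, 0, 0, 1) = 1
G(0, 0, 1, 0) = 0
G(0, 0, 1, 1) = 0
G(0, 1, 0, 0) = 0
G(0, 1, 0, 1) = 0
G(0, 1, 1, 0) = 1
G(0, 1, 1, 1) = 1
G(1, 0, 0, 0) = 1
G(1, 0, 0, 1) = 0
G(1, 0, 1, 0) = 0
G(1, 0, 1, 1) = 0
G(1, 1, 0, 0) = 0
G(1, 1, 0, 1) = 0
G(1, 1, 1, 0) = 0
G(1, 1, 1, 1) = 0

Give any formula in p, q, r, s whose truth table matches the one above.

G=1 on 4 inputs: (0,0,0,1), (0,1,1,0), (0,1,1,1), (1,0,0,0). Reading each as a conjunction of literals (¬p·¬q·¬r·s, ¬p·q·r·¬s, ¬p·q·r·s, p·¬q·¬r·¬s) and taking the OR gives the canonical DNF.

G(p, q, r, s) = (((((NOT p AND NOT q) AND NOT r) AND s) OR (((NOT p AND q) AND r) AND NOT s)) OR (((NOT p AND q) AND r) AND s)) OR (((p AND NOT q) AND NOT r) AND NOT s)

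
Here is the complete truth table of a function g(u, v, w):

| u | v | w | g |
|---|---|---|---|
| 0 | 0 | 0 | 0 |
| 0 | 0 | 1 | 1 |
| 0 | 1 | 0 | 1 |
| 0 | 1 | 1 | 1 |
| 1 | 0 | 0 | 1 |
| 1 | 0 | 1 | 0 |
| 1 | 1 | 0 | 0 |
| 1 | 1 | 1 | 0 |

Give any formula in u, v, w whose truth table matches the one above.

g(u, v, w) = ((((not u and not v) and w) or ((not u and v) and not w)) or ((not u and v) and w)) or ((u and not v) and not w)

Collect the rows where g=1 — (0,0,1), (0,1,0), (0,1,1), (1,0,0) — and write one minterm per row: ¬u·¬v·w, ¬u·v·¬w, ¬u·v·w, u·¬v·¬w. Their union (logical OR) reproduces the table exactly.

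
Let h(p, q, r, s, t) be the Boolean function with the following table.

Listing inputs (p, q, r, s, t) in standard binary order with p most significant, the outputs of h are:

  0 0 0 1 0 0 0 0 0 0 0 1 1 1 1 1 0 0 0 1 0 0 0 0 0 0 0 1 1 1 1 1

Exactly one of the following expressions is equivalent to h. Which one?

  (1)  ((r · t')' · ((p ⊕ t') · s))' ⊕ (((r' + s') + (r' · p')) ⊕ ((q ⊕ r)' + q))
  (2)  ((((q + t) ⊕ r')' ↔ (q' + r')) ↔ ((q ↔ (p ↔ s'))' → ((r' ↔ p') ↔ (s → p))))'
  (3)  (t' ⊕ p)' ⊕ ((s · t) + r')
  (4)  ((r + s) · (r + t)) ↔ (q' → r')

4

(1): at (0,0,0,0,0) it gives 1, but h = 0 — eliminated.
(2): at (0,0,0,0,0) it gives 1, but h = 0 — eliminated.
(3): at (0,0,0,0,0) it gives 1, but h = 0 — eliminated.
That leaves (4). Evaluating it on every row reproduces the table of h exactly.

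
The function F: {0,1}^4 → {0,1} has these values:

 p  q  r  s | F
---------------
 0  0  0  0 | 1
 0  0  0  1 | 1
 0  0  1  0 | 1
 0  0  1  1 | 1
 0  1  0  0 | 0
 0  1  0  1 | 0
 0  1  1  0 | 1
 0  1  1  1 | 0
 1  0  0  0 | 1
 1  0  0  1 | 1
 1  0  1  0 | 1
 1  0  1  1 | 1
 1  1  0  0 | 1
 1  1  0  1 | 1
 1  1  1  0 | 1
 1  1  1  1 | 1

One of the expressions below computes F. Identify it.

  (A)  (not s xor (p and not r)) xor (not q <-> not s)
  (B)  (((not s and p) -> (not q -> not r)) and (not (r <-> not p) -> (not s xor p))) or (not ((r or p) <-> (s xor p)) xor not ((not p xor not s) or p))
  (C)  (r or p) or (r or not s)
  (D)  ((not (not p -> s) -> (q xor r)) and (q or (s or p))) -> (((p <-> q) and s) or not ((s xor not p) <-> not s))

D

(A) fails at (0,0,0,0): the formula yields 0, F is 1.
(B) fails at (0,1,0,0): the formula yields 1, F is 0.
(C) fails at (0,0,0,1): the formula yields 0, F is 1.
That leaves (D). Evaluating it on every row reproduces the table of F exactly.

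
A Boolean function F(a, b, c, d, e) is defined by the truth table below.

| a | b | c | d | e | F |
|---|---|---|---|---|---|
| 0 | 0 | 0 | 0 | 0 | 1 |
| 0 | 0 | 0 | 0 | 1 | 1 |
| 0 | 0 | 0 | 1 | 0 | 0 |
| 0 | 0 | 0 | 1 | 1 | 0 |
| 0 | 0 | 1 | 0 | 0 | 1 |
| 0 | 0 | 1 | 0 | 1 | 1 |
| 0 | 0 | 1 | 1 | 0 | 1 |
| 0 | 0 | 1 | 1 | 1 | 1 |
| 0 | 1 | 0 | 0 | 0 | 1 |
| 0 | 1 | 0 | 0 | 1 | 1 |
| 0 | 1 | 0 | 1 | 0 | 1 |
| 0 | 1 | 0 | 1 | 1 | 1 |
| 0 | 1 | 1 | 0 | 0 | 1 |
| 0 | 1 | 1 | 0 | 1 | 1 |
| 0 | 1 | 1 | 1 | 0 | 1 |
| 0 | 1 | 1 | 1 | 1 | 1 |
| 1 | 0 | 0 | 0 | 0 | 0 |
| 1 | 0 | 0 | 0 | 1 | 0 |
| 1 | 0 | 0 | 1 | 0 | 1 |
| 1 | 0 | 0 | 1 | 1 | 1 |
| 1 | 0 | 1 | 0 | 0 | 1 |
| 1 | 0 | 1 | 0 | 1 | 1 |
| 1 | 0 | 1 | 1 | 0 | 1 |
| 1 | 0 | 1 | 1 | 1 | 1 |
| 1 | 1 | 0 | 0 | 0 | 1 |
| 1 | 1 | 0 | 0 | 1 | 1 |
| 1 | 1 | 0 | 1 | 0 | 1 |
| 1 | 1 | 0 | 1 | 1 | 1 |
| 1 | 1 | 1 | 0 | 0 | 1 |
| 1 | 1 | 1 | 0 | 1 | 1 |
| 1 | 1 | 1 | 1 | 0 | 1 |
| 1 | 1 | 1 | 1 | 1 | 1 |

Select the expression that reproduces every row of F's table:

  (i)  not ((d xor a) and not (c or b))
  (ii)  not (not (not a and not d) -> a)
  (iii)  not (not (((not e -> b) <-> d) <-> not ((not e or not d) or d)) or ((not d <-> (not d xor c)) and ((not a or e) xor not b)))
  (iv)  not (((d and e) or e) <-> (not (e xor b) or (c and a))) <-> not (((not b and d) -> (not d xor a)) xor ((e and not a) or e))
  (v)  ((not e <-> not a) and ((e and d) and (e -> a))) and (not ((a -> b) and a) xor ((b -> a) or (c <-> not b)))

i

(ii) disagrees with F on (0,0,0,0,0) (formula → 0, table → 1); rule it out.
(iii) disagrees with F on (0,0,0,0,0) (formula → 0, table → 1); rule it out.
(iv) disagrees with F on (0,0,0,0,0) (formula → 0, table → 1); rule it out.
(v) disagrees with F on (0,0,0,0,0) (formula → 0, table → 1); rule it out.
That leaves (i). Evaluating it on every row reproduces the table of F exactly.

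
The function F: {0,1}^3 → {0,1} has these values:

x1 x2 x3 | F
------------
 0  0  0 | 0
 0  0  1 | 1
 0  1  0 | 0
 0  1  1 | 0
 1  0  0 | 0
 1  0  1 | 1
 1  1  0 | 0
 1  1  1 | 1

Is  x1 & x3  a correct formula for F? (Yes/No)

No

Test each input against both F and the formula:
  x1=0, x2=0, x3=0: formula gives 0, F = 0 ✓
  x1=0, x2=0, x3=1: formula gives 0, but F = 1 ✗
Since they disagree at (0,0,1), the expression is not a correct formula for F.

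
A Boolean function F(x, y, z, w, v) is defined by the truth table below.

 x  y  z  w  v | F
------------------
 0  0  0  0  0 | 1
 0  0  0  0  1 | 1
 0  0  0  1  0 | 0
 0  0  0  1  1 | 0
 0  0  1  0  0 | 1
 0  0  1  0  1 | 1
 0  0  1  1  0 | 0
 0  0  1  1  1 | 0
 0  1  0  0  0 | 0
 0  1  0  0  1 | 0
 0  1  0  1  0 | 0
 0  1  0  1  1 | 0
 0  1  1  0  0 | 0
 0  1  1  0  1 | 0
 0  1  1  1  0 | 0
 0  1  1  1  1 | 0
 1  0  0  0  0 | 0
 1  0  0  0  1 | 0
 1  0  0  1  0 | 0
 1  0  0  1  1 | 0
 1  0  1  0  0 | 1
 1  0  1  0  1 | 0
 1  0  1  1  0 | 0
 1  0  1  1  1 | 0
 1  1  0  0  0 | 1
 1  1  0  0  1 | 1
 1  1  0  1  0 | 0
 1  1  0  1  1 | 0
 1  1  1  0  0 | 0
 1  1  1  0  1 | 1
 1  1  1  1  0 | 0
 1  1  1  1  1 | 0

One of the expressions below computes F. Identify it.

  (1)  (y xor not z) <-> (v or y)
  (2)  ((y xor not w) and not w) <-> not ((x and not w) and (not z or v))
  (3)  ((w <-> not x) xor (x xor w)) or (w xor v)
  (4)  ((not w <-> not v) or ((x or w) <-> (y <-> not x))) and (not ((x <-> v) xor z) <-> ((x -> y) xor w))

(1) fails at (0,0,0,0,0): the formula yields 0, F is 1.
(3) fails at (0,0,0,0,0): the formula yields 0, F is 1.
(4) fails at (0,0,0,0,0): the formula yields 0, F is 1.
That leaves (2). Evaluating it on every row reproduces the table of F exactly.

2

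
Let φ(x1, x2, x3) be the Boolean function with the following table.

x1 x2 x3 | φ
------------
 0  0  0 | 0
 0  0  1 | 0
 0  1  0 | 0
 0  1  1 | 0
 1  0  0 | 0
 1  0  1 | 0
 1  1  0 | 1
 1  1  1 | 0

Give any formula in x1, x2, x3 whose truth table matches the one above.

φ(x1, x2, x3) = (x1 AND x2) AND NOT x3

φ is 1 on exactly one input, (1,1,0), whose minterm is x1·x2·¬x3. So φ is just that conjunction.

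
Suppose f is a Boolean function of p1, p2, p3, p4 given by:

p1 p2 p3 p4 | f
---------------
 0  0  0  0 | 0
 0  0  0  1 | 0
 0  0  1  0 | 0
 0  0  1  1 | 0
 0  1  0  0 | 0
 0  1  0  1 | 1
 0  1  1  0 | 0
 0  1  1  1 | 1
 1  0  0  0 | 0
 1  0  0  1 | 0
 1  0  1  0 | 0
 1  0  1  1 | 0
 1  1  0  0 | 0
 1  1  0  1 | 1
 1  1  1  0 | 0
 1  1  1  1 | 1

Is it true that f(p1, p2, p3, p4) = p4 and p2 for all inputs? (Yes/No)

Evaluate p4 and p2 on each row and compare to f:
  p1=0, p2=0, p3=0, p4=0: formula gives 0, f = 0 ✓
  p1=0, p2=0, p3=0, p4=1: formula gives 0, f = 0 ✓
  p1=0, p2=0, p3=1, p4=0: formula gives 0, f = 0 ✓
  p1=0, p2=0, p3=1, p4=1: formula gives 0, f = 0 ✓
  …and likewise for the remaining 12 rows.
No disagreement on any input; they are logically equivalent.

Yes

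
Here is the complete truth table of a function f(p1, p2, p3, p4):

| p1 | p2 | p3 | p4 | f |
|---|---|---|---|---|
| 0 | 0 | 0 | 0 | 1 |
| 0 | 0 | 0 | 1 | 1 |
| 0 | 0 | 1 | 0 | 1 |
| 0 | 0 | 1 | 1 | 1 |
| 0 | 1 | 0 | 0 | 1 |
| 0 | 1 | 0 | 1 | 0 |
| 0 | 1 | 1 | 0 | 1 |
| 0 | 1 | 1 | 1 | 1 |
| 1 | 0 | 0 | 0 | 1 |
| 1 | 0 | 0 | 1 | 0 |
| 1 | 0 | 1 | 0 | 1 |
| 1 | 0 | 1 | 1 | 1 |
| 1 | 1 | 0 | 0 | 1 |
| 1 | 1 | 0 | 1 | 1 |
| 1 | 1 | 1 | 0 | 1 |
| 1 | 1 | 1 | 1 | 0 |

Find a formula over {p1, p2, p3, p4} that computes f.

The 0-rows are (0,1,0,1), (1,0,0,1), (1,1,1,1). Take each as a conjunction (¬p1·p2·¬p3·p4, p1·¬p2·¬p3·p4, p1·p2·p3·p4), form their disjunction, and complement — that gives a formula that is 1 everywhere f is.

f(p1, p2, p3, p4) = ¬(((((¬p1 ∧ p2) ∧ ¬p3) ∧ p4) ∨ (((p1 ∧ ¬p2) ∧ ¬p3) ∧ p4)) ∨ (((p1 ∧ p2) ∧ p3) ∧ p4))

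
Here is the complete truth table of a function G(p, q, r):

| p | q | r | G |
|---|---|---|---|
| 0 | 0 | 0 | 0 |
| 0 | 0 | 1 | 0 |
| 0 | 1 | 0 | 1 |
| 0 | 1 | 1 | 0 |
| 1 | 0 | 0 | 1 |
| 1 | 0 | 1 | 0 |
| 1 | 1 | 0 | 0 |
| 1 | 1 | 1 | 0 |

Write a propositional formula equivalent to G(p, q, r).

The 1-rows are (0,1,0), (1,0,0). Each contributes one minterm — ¬p·q·¬r; p·¬q·¬r — and their disjunction is a sum-of-products form of G.

G(p, q, r) = ((~p & q) & ~r) | ((p & ~q) & ~r)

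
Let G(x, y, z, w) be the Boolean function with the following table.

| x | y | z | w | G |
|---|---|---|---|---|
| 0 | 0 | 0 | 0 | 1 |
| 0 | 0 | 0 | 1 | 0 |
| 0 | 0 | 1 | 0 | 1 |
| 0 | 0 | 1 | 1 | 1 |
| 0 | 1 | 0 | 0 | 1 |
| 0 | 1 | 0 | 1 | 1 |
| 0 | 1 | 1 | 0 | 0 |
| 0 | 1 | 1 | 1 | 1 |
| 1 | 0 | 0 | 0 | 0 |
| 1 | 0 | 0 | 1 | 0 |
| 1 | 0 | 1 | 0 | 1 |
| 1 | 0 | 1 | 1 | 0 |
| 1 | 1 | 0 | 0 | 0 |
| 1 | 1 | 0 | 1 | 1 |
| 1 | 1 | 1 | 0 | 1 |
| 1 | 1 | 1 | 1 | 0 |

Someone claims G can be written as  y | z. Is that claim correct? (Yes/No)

No

Evaluate y | z on each row and compare to G:
  x=0, y=0, z=0, w=0: formula gives 0, but G = 1 ✗
Since they disagree at (0,0,0,0), the expression is not a correct formula for G.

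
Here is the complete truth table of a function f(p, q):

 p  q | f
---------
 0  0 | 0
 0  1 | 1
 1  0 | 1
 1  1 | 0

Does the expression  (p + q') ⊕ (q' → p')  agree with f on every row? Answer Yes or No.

Yes

Test each input against both f and the formula:
  p=0, q=0: formula gives 0, f = 0 ✓
  p=0, q=1: formula gives 1, f = 1 ✓
  p=1, q=0: formula gives 1, f = 1 ✓
  p=1, q=1: formula gives 0, f = 0 ✓
Every row agrees, so the formula is equivalent.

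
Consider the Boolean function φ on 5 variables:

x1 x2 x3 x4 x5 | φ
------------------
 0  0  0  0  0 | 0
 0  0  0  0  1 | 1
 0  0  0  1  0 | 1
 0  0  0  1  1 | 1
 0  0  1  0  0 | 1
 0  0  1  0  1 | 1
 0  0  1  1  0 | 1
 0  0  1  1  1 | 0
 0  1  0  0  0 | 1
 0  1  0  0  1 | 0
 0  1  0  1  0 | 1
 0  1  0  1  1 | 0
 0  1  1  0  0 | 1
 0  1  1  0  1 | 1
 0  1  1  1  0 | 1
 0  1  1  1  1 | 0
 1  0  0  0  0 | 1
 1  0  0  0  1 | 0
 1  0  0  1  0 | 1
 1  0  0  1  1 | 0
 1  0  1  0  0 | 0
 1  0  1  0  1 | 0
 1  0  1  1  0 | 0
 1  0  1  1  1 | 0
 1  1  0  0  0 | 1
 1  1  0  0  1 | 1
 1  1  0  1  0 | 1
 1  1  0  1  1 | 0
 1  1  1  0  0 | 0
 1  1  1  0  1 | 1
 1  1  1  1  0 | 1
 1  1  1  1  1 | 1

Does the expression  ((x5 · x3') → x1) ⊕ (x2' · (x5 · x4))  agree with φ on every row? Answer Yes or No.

No

Evaluate ((x5 · x3') → x1) ⊕ (x2' · (x5 · x4)) on each row and compare to φ:
  x1=0, x2=0, x3=0, x4=0, x5=0: formula gives 1, but φ = 0 ✗
Row (0,0,0,0,0) is a counterexample, so the formula is not equivalent to φ.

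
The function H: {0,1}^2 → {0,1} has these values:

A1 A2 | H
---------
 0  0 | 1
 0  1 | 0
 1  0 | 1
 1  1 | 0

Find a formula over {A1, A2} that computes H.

The output is the negation of A2.

H(A1, A2) = not A2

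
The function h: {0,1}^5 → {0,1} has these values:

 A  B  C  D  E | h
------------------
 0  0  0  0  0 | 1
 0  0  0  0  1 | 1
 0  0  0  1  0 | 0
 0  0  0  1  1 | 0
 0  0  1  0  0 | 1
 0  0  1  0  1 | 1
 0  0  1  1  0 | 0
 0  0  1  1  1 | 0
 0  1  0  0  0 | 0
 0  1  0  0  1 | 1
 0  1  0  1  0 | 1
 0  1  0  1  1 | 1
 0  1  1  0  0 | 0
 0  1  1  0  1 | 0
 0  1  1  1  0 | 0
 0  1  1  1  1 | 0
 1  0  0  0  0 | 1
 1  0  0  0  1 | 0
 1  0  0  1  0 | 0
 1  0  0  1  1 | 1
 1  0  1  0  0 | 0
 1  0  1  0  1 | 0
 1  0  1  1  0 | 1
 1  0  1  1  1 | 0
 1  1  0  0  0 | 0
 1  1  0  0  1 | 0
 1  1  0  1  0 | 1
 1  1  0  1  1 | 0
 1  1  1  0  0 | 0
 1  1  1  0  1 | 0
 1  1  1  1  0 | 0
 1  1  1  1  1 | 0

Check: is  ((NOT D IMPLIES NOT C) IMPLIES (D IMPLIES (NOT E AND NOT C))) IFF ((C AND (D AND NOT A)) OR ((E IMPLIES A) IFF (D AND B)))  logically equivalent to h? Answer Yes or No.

No

Test each input against both h and the formula:
  A=0, B=0, C=0, D=0, E=0: formula gives 0, but h = 1 ✗
Row (0,0,0,0,0) is a counterexample, so the formula is not equivalent to h.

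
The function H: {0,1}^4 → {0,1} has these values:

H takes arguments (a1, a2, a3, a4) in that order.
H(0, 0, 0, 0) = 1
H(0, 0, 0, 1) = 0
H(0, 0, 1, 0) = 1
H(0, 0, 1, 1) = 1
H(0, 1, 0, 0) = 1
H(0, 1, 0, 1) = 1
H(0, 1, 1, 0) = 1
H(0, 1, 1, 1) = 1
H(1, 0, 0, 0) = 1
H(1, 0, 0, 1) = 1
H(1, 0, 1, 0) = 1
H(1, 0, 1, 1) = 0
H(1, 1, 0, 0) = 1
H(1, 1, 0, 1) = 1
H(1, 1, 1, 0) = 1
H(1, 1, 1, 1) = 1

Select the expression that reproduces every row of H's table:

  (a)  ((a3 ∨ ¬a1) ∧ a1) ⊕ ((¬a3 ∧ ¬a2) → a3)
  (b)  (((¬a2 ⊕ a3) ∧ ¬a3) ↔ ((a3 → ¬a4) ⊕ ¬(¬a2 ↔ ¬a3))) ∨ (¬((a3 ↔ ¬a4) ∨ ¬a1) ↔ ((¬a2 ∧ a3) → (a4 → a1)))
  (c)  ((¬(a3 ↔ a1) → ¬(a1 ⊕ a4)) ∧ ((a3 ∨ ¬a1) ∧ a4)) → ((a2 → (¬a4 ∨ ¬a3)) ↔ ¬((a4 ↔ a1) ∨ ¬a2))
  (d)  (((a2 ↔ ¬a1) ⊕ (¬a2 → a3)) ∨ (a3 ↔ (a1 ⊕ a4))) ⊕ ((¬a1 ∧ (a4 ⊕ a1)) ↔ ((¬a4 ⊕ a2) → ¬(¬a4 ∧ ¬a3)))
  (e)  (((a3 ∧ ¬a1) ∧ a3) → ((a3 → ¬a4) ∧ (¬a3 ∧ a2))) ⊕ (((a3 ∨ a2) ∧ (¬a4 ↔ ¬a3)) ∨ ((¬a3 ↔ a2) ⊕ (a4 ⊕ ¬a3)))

(a): at (0,0,0,0) it gives 0, but H = 1 — eliminated.
(b): at (0,0,0,1) it gives 1, but H = 0 — eliminated.
(d): at (0,0,0,0) it gives 0, but H = 1 — eliminated.
(e): at (0,0,0,0) it gives 0, but H = 1 — eliminated.
That leaves (c). Evaluating it on every row reproduces the table of H exactly.

c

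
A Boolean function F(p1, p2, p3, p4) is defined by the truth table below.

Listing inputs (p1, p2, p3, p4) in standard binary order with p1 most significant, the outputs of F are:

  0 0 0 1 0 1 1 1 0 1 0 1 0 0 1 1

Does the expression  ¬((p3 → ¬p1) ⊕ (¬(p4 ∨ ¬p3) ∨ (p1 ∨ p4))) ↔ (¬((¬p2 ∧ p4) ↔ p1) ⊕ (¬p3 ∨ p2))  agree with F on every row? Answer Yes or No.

Yes

Check the formula against F row by row:
  p1=0, p2=0, p3=0, p4=0: formula gives 0, F = 0 ✓
  p1=0, p2=0, p3=0, p4=1: formula gives 0, F = 0 ✓
  p1=0, p2=0, p3=1, p4=0: formula gives 0, F = 0 ✓
  p1=0, p2=0, p3=1, p4=1: formula gives 1, F = 1 ✓
  …and likewise for the remaining 12 rows.
All 16 rows match — the expression computes F exactly.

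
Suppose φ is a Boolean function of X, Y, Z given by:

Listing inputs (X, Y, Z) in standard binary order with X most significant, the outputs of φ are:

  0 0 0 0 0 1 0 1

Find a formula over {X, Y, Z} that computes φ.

φ=1 on 2 inputs: (1,0,1), (1,1,1). Reading each as a conjunction of literals (X·¬Y·Z, X·Y·Z) and taking the OR gives the canonical DNF.

φ(X, Y, Z) = ((X and not Y) and Z) or ((X and Y) and Z)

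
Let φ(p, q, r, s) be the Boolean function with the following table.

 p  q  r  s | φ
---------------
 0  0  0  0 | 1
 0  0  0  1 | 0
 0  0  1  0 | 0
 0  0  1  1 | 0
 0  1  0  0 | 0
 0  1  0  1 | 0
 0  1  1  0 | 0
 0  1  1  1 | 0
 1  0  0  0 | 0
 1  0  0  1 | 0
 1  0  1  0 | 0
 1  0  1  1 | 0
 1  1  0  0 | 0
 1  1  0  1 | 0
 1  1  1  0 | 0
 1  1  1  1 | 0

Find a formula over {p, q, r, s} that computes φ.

The output is 1 only when every input is 0 — NOR of all inputs.

φ(p, q, r, s) = not (((p or q) or r) or s)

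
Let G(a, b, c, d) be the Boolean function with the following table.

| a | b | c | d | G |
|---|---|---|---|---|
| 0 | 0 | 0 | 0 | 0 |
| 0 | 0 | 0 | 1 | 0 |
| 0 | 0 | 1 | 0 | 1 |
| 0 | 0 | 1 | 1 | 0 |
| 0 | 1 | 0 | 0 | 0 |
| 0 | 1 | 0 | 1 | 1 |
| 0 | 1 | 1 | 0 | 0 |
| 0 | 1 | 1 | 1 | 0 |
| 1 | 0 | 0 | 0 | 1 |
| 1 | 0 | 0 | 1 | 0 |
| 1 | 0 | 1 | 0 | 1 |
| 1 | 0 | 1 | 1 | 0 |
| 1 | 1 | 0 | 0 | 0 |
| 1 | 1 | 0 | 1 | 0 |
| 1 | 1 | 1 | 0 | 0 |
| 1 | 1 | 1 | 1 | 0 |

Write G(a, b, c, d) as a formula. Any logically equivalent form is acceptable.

The 1-rows are (0,0,1,0), (0,1,0,1), (1,0,0,0), (1,0,1,0). Each contributes one minterm — ¬a·¬b·c·¬d; ¬a·b·¬c·d; a·¬b·¬c·¬d; a·¬b·c·¬d — and their disjunction is a sum-of-products form of G.

G(a, b, c, d) = (((((not a and not b) and c) and not d) or (((not a and b) and not c) and d)) or (((a and not b) and not c) and not d)) or (((a and not b) and c) and not d)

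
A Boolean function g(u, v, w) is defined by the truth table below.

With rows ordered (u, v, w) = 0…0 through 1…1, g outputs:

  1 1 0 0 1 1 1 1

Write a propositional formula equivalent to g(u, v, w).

There are just 2 zero rows: (0,1,0), (0,1,1). Their minterms are ¬u·v·¬w, ¬u·v·w; the OR of those covers precisely the 0-outputs, and negating it yields g.

g(u, v, w) = not (((not u and v) and not w) or ((not u and v) and w))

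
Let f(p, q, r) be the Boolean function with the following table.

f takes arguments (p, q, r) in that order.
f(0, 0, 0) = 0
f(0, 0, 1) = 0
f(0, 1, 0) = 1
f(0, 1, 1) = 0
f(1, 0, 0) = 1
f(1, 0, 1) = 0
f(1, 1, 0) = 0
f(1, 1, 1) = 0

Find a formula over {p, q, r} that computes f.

The 1-rows are (0,1,0), (1,0,0). Each contributes one minterm — ¬p·q·¬r; p·¬q·¬r — and their disjunction is a sum-of-products form of f.

f(p, q, r) = ((~p & q) & ~r) | ((p & ~q) & ~r)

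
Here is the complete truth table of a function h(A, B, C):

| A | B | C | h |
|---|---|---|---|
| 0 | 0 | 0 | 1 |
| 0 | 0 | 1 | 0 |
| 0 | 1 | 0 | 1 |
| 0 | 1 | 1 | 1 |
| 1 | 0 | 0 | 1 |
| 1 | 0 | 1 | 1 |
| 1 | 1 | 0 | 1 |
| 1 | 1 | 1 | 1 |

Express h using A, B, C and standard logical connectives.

Only row (0,0,1) gives 0. So h is 1 everywhere except there — the complement of the minterm ¬A·¬B·C.

h(A, B, C) = ¬((¬A ∧ ¬B) ∧ C)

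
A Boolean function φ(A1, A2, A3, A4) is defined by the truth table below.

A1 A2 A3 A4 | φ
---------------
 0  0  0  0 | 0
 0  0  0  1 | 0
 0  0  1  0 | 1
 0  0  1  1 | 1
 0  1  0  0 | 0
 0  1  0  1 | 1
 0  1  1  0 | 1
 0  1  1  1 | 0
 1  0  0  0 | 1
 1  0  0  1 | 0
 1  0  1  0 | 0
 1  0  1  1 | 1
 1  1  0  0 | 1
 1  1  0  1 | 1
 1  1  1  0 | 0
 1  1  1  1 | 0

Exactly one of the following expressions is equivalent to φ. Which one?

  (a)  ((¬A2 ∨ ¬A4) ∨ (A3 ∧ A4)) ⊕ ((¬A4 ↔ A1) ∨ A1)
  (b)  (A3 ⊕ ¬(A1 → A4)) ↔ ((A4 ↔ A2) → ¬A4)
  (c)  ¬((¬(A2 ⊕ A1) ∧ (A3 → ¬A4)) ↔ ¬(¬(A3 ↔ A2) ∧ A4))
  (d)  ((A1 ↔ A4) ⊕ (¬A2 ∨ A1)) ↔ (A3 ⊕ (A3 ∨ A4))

b

(a) fails at (0,0,0,0): the formula yields 1, φ is 0.
(c) fails at (0,0,1,0): the formula yields 0, φ is 1.
(d) fails at (0,0,0,0): the formula yields 1, φ is 0.
That leaves (b). Evaluating it on every row reproduces the table of φ exactly.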